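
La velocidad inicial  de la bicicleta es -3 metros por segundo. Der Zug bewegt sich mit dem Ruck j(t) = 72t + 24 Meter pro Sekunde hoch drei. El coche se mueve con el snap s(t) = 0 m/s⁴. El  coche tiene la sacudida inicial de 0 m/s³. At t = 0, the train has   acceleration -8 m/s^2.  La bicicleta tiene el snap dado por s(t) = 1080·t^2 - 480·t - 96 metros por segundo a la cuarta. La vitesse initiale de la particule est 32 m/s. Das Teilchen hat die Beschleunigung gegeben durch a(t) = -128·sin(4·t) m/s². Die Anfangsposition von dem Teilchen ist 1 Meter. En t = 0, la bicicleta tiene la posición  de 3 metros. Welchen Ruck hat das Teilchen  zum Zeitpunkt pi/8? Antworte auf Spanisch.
Para resolver esto, necesitamos tomar 1 derivada de nuestra ecuación de la aceleración a(t) = -128·sin(4·t). La derivada de la aceleración da la sacudida: j(t) = -512·cos(4·t). Tenemos la sacudida j(t) = -512·cos(4·t). Sustituyendo t = pi/8: j(pi/8) = 0.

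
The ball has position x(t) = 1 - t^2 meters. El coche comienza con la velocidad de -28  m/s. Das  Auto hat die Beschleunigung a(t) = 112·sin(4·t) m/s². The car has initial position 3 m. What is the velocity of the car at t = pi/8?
To find the answer, we compute 1 antiderivative of a(t) = 112·sin(4·t). The antiderivative of acceleration, with v(0) = -28, gives velocity: v(t) = -28·cos(4·t). From the given velocity equation v(t) = -28·cos(4·t), we substitute t = pi/8 to get v = 0.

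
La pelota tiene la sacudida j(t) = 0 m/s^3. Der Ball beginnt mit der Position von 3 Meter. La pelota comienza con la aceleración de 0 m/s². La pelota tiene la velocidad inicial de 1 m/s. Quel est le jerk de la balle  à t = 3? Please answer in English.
From the given jerk equation j(t) = 0, we substitute t = 3 to get j = 0.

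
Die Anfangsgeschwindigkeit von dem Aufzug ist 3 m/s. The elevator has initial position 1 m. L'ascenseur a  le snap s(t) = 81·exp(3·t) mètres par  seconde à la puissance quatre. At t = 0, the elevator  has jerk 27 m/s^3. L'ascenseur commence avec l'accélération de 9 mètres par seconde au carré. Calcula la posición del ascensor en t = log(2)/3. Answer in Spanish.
Debemos encontrar la antiderivada de nuestra ecuación del snap s(t) = 81·exp(3·t) 4 veces. Integrando el snap y usando la condición inicial j(0) = 27, obtenemos j(t) = 27·exp(3·t). La integral de la sacudida es la aceleración. Usando a(0) = 9, obtenemos a(t) = 9·exp(3·t). La antiderivada de la aceleración es la velocidad. Usando v(0) = 3, obtenemos v(t) = 3·exp(3·t). Tomando ∫v(t)dt y aplicando x(0) = 1, encontramos x(t) = exp(3·t). Tenemos la posición x(t) = exp(3·t). Sustituyendo t = log(2)/3: x(log(2)/3) = 2.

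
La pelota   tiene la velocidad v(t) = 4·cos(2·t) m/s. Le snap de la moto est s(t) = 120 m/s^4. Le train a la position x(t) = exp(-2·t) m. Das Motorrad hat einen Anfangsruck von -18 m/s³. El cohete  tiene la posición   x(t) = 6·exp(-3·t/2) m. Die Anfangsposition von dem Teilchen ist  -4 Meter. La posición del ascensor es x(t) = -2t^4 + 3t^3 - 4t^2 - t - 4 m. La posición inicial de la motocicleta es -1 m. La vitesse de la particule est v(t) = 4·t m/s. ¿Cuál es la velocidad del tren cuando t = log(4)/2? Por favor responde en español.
Partiendo de la posición x(t) = exp(-2·t), tomamos 1 derivada. La derivada de la posición da la velocidad: v(t) = -2·exp(-2·t). De la ecuación de la velocidad v(t) = -2·exp(-2·t), sustituimos t = log(4)/2 para obtener v = -1/2.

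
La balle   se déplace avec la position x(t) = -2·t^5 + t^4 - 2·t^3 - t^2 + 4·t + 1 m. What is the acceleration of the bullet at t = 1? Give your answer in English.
To solve this, we need to take 2 derivatives of our position equation x(t) = -2·t^5 + t^4 - 2·t^3 - t^2 + 4·t + 1. Differentiating position, we get velocity: v(t) = -10·t^4 + 4·t^3 - 6·t^2 - 2·t + 4. Differentiating velocity, we get acceleration: a(t) = -40·t^3 + 12·t^2 - 12·t - 2. We have acceleration a(t) = -40·t^3 + 12·t^2 - 12·t - 2. Substituting t = 1: a(1) = -42.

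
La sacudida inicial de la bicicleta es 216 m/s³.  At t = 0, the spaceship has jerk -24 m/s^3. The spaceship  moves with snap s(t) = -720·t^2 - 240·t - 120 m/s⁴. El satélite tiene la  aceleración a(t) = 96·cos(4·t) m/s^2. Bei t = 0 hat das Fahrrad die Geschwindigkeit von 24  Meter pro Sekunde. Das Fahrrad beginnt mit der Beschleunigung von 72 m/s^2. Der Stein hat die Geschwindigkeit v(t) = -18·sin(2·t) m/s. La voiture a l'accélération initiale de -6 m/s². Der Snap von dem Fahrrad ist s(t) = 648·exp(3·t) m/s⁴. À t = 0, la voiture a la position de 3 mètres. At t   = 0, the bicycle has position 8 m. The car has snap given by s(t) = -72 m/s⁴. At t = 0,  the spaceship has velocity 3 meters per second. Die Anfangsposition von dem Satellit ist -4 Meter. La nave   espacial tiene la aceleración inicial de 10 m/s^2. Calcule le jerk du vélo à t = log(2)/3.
Pour résoudre ceci, nous devons prendre 1 intégrale de notre équation du snap s(t) = 648·exp(3·t). La primitive du snap, avec j(0) = 216, donne le jerk: j(t) = 216·exp(3·t). Nous avons le jerk j(t) = 216·exp(3·t). En substituant t = log(2)/3: j(log(2)/3) = 432.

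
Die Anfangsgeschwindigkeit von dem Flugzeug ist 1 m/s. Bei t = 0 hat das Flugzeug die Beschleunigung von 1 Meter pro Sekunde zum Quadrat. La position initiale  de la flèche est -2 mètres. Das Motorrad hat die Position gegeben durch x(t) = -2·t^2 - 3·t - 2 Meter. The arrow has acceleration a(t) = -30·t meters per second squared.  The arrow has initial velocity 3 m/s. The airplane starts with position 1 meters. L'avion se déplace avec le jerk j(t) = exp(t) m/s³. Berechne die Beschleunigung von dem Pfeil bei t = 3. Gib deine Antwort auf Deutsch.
Mit a(t) = -30·t und Einsetzen von t = 3, finden wir a = -90.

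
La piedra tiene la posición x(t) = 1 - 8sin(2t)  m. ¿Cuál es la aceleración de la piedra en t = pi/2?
Para resolver esto, necesitamos tomar 2 derivadas de nuestra ecuación de la posición x(t) = 1 - 8·sin(2·t). Derivando la posición, obtenemos la velocidad: v(t) = -16·cos(2·t). Derivando la velocidad, obtenemos la aceleración: a(t) = 32·sin(2·t). De la ecuación de la aceleración a(t) = 32·sin(2·t), sustituimos t = pi/2 para obtener a = 0.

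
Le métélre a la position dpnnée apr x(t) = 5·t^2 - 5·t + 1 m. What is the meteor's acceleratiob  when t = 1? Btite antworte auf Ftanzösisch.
Nous devons dériver notre équation de la position x(t) = 5·t^2 - 5·t + 1 2 fois. En prenant d/dt de x(t), nous trouvons v(t) = 10·t - 5. La dérivée de la vitesse donne l'accélération: a(t) = 10. En utilisant a(t) = 10 et en substituant t = 1, nous trouvons a = 10.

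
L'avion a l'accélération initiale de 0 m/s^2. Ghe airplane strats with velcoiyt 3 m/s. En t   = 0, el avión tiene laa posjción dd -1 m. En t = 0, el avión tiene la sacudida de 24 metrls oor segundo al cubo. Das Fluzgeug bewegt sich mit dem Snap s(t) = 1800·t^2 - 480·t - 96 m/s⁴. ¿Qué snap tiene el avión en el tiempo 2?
Tenemos el snap s(t) = 1800·t^2 - 480·t - 96. Sustituyendo t = 2: s(2) = 6144.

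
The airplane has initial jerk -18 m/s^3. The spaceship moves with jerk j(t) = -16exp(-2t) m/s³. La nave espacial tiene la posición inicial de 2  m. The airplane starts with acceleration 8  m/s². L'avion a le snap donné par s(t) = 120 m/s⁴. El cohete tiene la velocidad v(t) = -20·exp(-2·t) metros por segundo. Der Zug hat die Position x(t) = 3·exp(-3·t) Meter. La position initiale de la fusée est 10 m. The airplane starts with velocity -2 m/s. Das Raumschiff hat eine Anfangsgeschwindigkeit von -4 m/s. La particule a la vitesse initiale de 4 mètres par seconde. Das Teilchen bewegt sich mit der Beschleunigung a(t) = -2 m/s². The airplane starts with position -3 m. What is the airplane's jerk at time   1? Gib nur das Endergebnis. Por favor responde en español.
La sacudida en t = 1 es j = 102.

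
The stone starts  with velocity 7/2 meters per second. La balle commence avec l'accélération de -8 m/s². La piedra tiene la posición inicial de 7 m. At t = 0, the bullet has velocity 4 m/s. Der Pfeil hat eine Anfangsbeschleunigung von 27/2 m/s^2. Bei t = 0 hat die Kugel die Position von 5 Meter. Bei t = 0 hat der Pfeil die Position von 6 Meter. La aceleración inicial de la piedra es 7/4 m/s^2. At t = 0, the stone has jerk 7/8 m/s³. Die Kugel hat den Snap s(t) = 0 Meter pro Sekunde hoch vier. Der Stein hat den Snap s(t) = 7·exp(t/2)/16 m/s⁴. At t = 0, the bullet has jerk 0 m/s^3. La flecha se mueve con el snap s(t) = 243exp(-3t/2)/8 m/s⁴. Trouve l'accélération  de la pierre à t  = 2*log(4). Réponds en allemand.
Ausgehend von dem Snap s(t) = 7·exp(t/2)/16, nehmen wir 2 Integrale. Mit ∫s(t)dt und Anwendung von j(0) = 7/8, finden wir j(t) = 7·exp(t/2)/8. Mit ∫j(t)dt und Anwendung von a(0) = 7/4, finden wir a(t) = 7·exp(t/2)/4. Aus der Gleichung für die Beschleunigung a(t) = 7·exp(t/2)/4, setzen wir t = 2*log(4) ein und erhalten a = 7.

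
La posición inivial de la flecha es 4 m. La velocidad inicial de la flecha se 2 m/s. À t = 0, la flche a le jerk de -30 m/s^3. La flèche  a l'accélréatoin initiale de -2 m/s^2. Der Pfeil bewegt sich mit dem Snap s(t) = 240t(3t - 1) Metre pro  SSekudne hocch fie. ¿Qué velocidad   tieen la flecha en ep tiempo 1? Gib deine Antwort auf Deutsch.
Ausgehend von dem Snap s(t) = 240·t·(3·t - 1), nehmen wir 3 Integrale. Das Integral von dem Snap, mit j(0) = -30, ergibt den Ruck: j(t) = 240·t^3 - 120·t^2 - 30. Mit ∫j(t)dt und Anwendung von a(0) = -2, finden wir a(t) = 60·t^4 - 40·t^3 - 30·t - 2. Durch Integration von der Beschleunigung und Verwendung der Anfangsbedingung v(0) = 2, erhalten wir v(t) = 12·t^5 - 10·t^4 - 15·t^2 - 2·t + 2. Wir haben die Geschwindigkeit v(t) = 12·t^5 - 10·t^4 - 15·t^2 - 2·t + 2. Durch Einsetzen von t = 1: v(1) = -13.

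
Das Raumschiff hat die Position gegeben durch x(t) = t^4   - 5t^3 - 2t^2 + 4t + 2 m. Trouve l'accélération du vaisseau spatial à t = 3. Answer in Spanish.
Para resolver esto, necesitamos tomar 2 derivadas de nuestra ecuación de la posición x(t) = t^4 - 5·t^3 - 2·t^2 + 4·t + 2. Tomando d/dt de x(t), encontramos v(t) = 4·t^3 - 15·t^2 - 4·t + 4. Tomando d/dt de v(t), encontramos a(t) = 12·t^2 - 30·t - 4. Tenemos la aceleración a(t) = 12·t^2 - 30·t - 4. Sustituyendo t = 3: a(3) = 14.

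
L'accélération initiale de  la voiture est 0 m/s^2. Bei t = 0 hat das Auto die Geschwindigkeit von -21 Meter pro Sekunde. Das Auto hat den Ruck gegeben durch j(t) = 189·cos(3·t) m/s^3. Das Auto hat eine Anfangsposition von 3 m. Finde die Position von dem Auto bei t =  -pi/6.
Wir müssen die Stammfunktion unserer Gleichung für den Ruck j(t) = 189·cos(3·t) 3-mal finden. Das Integral von dem Ruck, mit a(0) = 0, ergibt die Beschleunigung: a(t) = 63·sin(3·t). Das Integral von der Beschleunigung ist die Geschwindigkeit. Mit v(0) = -21 erhalten wir v(t) = -21·cos(3·t). Durch Integration von der Geschwindigkeit und Verwendung der Anfangsbedingung x(0) = 3, erhalten wir x(t) = 3 - 7·sin(3·t). Aus der Gleichung für die Position x(t) = 3 - 7·sin(3·t), setzen wir t = -pi/6 ein und erhalten x = 10.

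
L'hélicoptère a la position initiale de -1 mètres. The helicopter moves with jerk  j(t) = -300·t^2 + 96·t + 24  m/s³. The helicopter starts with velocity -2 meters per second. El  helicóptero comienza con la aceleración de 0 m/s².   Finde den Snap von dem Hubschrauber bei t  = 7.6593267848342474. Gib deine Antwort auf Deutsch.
Ausgehend von dem Ruck j(t) = -300·t^2 + 96·t + 24, nehmen wir 1 Ableitung. Durch Ableiten von dem Ruck erhalten wir den Snap: s(t) = 96 - 600·t. Wir haben den Snap s(t) = 96 - 600·t. Durch Einsetzen von t = 7.6593267848342474: s(7.6593267848342474) = -4499.59607090055.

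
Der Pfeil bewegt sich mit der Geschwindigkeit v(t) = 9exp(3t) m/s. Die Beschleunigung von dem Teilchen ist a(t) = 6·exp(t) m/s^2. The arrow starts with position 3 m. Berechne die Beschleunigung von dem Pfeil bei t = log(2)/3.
Wir müssen unsere Gleichung für die Geschwindigkeit v(t) = 9·exp(3·t) 1-mal ableiten. Durch Ableiten von der Geschwindigkeit erhalten wir die Beschleunigung: a(t) = 27·exp(3·t). Wir haben die Beschleunigung a(t) = 27·exp(3·t). Durch Einsetzen von t = log(2)/3: a(log(2)/3) = 54.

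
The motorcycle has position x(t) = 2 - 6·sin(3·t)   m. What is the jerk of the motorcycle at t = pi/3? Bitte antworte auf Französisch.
En partant de la position x(t) = 2 - 6·sin(3·t), nous prenons 3 dérivées. La dérivée de la position donne la vitesse: v(t) = -18·cos(3·t). En dérivant la vitesse, nous obtenons l'accélération: a(t) = 54·sin(3·t). En prenant d/dt de a(t), nous trouvons j(t) = 162·cos(3·t). Nous avons le jerk j(t) = 162·cos(3·t). En substituant t = pi/3: j(pi/3) = -162.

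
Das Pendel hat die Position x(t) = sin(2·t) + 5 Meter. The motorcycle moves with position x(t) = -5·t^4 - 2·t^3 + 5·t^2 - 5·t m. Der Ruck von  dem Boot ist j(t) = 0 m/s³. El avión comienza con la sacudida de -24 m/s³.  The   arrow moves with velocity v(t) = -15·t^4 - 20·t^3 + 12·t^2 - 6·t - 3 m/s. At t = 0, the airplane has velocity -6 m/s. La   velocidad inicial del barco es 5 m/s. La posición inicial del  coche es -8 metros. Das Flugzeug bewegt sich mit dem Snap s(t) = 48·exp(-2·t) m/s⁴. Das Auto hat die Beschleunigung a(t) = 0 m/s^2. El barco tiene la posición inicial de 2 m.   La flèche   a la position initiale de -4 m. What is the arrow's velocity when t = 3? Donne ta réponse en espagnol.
Usando v(t) = -15·t^4 - 20·t^3 + 12·t^2 - 6·t - 3 y sustituyendo t = 3, encontramos v = -1668.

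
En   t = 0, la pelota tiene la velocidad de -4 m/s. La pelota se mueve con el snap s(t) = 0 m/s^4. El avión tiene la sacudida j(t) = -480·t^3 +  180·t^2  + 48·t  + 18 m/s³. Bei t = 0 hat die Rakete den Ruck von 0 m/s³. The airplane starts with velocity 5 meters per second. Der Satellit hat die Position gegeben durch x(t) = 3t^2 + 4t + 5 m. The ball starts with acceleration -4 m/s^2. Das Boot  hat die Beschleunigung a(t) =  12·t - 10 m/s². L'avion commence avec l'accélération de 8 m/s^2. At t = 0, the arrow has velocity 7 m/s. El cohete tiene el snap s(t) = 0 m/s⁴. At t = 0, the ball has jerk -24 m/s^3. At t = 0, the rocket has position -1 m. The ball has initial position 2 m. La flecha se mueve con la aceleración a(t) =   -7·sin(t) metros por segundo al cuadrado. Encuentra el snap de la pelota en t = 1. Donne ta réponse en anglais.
We have snap s(t) = 0. Substituting t = 1: s(1) = 0.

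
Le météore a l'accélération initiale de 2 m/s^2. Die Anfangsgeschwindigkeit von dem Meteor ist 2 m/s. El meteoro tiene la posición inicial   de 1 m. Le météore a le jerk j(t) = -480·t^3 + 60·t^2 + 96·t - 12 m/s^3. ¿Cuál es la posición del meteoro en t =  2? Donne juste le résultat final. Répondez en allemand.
Die Antwort ist -167.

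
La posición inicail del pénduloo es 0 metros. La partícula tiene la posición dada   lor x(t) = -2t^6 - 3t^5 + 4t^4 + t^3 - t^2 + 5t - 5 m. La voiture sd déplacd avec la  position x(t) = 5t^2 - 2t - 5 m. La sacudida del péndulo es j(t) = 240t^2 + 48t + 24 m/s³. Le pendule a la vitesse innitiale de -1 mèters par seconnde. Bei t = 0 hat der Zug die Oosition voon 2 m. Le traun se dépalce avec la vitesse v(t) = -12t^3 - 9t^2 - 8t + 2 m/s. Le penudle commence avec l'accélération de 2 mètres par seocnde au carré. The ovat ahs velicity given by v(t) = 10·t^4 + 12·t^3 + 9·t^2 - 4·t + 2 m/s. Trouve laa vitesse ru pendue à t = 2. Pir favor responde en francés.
Nous devons intégrer notre équation du jerk j(t) = 240·t^2 + 48·t + 24 2 fois. En prenant ∫j(t)dt et en appliquant a(0) = 2, nous trouvons a(t) = 80·t^3 + 24·t^2 + 24·t + 2. L'intégrale de l'accélération, avec v(0) = -1, donne la vitesse: v(t) = 20·t^4 + 8·t^3 + 12·t^2 + 2·t - 1. En utilisant v(t) = 20·t^4 + 8·t^3 + 12·t^2 + 2·t - 1 et en substituant t = 2, nous trouvons v = 435.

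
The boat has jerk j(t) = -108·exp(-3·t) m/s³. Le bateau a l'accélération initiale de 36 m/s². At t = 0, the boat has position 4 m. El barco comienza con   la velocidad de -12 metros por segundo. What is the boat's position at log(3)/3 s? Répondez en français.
Nous devons trouver la primitive de notre équation du jerk j(t) = -108·exp(-3·t) 3 fois. En intégrant le jerk et en utilisant la condition initiale a(0) = 36, nous obtenons a(t) = 36·exp(-3·t). En prenant ∫a(t)dt et en appliquant v(0) = -12, nous trouvons v(t) = -12·exp(-3·t). L'intégrale de la vitesse est la position. En utilisant x(0) = 4, nous obtenons x(t) = 4·exp(-3·t). Nous avons la position x(t) = 4·exp(-3·t). En substituant t = log(3)/3: x(log(3)/3) = 4/3.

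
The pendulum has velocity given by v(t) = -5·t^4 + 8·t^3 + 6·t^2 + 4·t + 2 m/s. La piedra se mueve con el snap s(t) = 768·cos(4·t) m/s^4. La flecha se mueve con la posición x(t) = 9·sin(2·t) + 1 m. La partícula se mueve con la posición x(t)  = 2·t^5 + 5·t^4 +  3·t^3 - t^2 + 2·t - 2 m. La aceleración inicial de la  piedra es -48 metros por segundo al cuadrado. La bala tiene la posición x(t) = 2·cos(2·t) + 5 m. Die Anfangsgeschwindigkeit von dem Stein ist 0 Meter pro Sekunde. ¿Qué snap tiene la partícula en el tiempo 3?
Para resolver esto, necesitamos tomar 4 derivadas de nuestra ecuación de la posición x(t) = 2·t^5 + 5·t^4 + 3·t^3 - t^2 + 2·t - 2. Tomando d/dt de x(t), encontramos v(t) = 10·t^4 + 20·t^3 + 9·t^2 - 2·t + 2. Tomando d/dt de v(t), encontramos a(t) = 40·t^3 + 60·t^2 + 18·t - 2. Tomando d/dt de a(t), encontramos j(t) = 120·t^2 + 120·t + 18. Derivando la sacudida, obtenemos el snap: s(t) = 240·t + 120. Tenemos el snap s(t) = 240·t + 120. Sustituyendo t = 3: s(3) = 840.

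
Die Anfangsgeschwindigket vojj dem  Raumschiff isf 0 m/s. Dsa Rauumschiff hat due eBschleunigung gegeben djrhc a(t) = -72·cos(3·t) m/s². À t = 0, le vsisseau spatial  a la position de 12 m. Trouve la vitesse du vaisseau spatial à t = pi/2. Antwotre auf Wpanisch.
Necesitamos integrar nuestra ecuación de la aceleración a(t) = -72·cos(3·t) 1 vez. Tomando ∫a(t)dt y aplicando v(0) = 0, encontramos v(t) = -24·sin(3·t). De la ecuación de la velocidad v(t) = -24·sin(3·t), sustituimos t = pi/2 para obtener v = 24.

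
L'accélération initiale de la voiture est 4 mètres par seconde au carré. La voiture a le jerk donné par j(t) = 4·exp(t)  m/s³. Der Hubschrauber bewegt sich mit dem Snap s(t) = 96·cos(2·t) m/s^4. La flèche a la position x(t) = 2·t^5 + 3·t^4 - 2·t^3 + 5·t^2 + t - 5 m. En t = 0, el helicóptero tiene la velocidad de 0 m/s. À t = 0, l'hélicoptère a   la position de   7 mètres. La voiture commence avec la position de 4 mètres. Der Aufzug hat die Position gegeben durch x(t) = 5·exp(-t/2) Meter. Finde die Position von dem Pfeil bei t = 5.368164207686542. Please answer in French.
En utilisant x(t) = 2·t^5 + 3·t^4 - 2·t^3 + 5·t^2 + t - 5 et en substituant t = 5.368164207686542, nous trouvons x = 11242.1261526572.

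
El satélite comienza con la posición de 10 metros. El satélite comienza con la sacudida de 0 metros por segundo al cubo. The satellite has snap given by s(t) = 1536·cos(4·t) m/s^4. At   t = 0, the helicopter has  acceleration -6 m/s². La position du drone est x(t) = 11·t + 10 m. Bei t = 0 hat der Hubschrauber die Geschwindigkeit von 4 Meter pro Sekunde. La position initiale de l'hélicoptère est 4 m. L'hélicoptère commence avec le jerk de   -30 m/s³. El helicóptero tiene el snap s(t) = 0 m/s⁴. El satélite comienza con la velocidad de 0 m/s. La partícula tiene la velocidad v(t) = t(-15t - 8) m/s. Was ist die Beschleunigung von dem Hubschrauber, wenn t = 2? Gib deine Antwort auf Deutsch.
Wir müssen die Stammfunktion unserer Gleichung für den Snap s(t) = 0 2-mal finden. Die Stammfunktion von dem Snap, mit j(0) = -30, ergibt den Ruck: j(t) = -30. Das Integral von dem Ruck, mit a(0) = -6, ergibt die Beschleunigung: a(t) = -30·t - 6. Wir haben die Beschleunigung a(t) = -30·t - 6. Durch Einsetzen von t = 2: a(2) = -66.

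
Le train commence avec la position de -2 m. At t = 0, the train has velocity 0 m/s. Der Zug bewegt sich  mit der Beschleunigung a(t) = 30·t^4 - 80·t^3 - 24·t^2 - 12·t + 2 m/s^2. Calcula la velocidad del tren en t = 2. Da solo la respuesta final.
En t = 2, v = -212.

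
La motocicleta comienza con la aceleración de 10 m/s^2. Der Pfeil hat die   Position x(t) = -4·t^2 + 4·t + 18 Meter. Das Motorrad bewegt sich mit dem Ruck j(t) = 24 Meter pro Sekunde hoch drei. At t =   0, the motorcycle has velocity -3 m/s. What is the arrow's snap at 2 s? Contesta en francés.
En partant de la position x(t) = -4·t^2 + 4·t + 18, nous prenons 4 dérivées. En dérivant la position, nous obtenons la vitesse: v(t) = 4 - 8·t. La dérivée de la vitesse donne l'accélération: a(t) = -8. La dérivée de l'accélération donne le jerk: j(t) = 0. En prenant d/dt de j(t), nous trouvons s(t) = 0. En utilisant s(t) = 0 et en substituant t = 2, nous trouvons s = 0.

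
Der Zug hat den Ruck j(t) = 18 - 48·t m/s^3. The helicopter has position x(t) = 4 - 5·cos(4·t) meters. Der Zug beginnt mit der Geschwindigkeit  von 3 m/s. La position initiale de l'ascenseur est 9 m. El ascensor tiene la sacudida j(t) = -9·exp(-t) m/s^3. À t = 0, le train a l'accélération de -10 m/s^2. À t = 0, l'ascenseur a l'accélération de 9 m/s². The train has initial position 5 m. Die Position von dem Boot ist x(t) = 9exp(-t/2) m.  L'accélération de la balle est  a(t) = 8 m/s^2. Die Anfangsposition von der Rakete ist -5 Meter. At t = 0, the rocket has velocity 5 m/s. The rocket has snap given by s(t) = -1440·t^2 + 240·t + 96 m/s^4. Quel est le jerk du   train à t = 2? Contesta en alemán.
Wir haben den Ruck j(t) = 18 - 48·t. Durch Einsetzen von t = 2: j(2) = -78.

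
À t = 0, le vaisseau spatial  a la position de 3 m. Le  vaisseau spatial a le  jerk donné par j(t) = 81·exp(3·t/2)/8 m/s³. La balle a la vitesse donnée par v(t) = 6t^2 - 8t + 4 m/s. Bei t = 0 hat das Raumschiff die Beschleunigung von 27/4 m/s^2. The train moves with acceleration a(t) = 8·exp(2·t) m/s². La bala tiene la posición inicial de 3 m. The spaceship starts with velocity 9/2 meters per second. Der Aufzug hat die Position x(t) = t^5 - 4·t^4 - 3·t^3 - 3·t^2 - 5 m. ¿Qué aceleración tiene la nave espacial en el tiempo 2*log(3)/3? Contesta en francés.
En partant du jerk j(t) = 81·exp(3·t/2)/8, nous prenons 1 intégrale. En intégrant le jerk et en utilisant la condition initiale a(0) = 27/4, nous obtenons a(t) = 27·exp(3·t/2)/4. De l'équation de l'accélération a(t) = 27·exp(3·t/2)/4, nous substituons t = 2*log(3)/3 pour obtenir a = 81/4.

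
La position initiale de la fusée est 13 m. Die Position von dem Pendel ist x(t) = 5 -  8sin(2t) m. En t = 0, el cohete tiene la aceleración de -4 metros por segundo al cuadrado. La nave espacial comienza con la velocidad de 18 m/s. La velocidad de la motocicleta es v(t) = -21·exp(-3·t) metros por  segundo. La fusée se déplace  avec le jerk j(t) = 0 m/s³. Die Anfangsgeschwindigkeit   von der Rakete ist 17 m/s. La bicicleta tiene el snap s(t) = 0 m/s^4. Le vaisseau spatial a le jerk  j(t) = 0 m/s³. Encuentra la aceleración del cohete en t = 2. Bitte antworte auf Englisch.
We need to integrate our jerk equation j(t) = 0 1 time. Integrating jerk and using the initial condition a(0) = -4, we get a(t) = -4. Using a(t) = -4 and substituting t = 2, we find a = -4.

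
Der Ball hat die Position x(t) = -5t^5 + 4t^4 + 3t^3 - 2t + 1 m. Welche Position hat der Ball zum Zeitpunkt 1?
Mit x(t) = -5·t^5 + 4·t^4 + 3·t^3 - 2·t + 1 und Einsetzen von t = 1, finden wir x = 1.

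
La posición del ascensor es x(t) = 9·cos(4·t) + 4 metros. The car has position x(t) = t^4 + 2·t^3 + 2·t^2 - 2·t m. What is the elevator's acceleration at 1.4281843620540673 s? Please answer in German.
Wir müssen unsere Gleichung für die Position x(t) = 9·cos(4·t) + 4 2-mal ableiten. Durch Ableiten von der Position erhalten wir die Geschwindigkeit: v(t) = -36·sin(4·t). Die Ableitung von der Geschwindigkeit ergibt die Beschleunigung: a(t) = -144·cos(4·t). Wir haben die Beschleunigung a(t) = -144·cos(4·t). Durch Einsetzen von t = 1.4281843620540673: a(1.4281843620540673) = -121.198926482953.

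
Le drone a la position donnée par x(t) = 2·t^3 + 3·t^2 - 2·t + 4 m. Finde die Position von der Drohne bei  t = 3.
Wir haben die Position x(t) = 2·t^3 + 3·t^2 - 2·t + 4. Durch Einsetzen von t = 3: x(3) = 79.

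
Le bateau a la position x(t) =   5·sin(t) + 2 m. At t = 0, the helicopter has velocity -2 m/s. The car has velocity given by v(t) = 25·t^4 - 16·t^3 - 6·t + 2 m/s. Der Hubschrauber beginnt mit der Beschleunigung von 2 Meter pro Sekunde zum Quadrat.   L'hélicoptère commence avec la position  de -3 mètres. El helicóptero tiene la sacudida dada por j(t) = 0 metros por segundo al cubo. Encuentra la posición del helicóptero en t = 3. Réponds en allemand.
Wir müssen das Integral unserer Gleichung für den Ruck j(t) = 0 3-mal finden. Das Integral von dem Ruck ist die Beschleunigung. Mit a(0) = 2 erhalten wir a(t) = 2. Die Stammfunktion von der Beschleunigung ist die Geschwindigkeit. Mit v(0) = -2 erhalten wir v(t) = 2·t - 2. Das Integral von der Geschwindigkeit ist die Position. Mit x(0) = -3 erhalten wir x(t) = t^2 - 2·t - 3. Aus der Gleichung für die Position x(t) = t^2 - 2·t - 3, setzen wir t = 3 ein und erhalten x = 0.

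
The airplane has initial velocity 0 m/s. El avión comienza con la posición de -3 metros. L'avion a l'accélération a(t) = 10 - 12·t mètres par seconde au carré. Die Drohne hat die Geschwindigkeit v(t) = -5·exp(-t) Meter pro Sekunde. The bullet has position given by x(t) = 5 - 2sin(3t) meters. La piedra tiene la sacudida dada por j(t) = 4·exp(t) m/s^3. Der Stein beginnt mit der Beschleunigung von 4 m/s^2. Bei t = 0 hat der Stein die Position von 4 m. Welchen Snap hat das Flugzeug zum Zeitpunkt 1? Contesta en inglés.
To solve this, we need to take 2 derivatives of our acceleration equation a(t) = 10 - 12·t. Taking d/dt of a(t), we find j(t) = -12. Differentiating jerk, we get snap: s(t) = 0. From the given snap equation s(t) = 0, we substitute t = 1 to get s = 0.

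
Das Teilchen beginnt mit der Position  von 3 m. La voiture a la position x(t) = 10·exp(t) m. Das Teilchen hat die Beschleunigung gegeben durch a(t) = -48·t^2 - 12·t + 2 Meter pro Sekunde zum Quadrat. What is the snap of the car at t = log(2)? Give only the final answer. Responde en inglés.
The snap at t = log(2) is s = 20.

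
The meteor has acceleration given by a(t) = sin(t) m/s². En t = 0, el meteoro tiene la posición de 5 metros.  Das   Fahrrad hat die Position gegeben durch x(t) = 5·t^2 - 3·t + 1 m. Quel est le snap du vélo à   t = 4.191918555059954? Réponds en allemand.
Wir müssen unsere Gleichung für die Position x(t) = 5·t^2 - 3·t + 1 4-mal ableiten. Durch Ableiten von der Position erhalten wir die Geschwindigkeit: v(t) = 10·t - 3. Die Ableitung von der Geschwindigkeit ergibt die Beschleunigung: a(t) = 10. Die Ableitung von der Beschleunigung ergibt den Ruck: j(t) = 0. Die Ableitung von dem Ruck ergibt den Snap: s(t) = 0. Mit s(t) = 0 und Einsetzen von t = 4.191918555059954, finden wir s = 0.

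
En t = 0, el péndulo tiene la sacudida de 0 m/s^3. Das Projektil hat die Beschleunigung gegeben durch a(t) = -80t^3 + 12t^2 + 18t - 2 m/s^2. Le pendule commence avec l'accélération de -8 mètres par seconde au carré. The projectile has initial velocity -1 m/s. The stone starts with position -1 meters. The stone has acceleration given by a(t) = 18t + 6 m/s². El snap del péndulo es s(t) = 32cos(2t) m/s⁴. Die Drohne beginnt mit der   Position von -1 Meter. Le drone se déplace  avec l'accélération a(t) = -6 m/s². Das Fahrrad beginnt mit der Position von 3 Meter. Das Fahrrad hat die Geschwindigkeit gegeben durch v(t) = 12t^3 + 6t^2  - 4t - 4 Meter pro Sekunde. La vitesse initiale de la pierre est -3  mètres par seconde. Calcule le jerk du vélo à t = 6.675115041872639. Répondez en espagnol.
Debemos derivar nuestra ecuación de la velocidad v(t) = 12·t^3 + 6·t^2 - 4·t - 4 2 veces. Derivando la velocidad, obtenemos la aceleración: a(t) = 36·t^2 + 12·t - 4. La derivada de la aceleración da la sacudida: j(t) = 72·t + 12. Tenemos la sacudida j(t) = 72·t + 12. Sustituyendo t = 6.675115041872639: j(6.675115041872639) = 492.608283014830.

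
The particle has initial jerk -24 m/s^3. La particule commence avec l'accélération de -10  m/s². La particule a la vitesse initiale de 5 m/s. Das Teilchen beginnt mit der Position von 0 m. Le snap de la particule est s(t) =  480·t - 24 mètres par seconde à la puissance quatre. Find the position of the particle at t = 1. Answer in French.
Nous devons intégrer notre équation du snap s(t) = 480·t - 24 4 fois. En intégrant le snap et en utilisant la condition initiale j(0) = -24, nous obtenons j(t) = 240·t^2 - 24·t - 24. En intégrant le jerk et en utilisant la condition initiale a(0) = -10, nous obtenons a(t) = 80·t^3 - 12·t^2 - 24·t - 10. En prenant ∫a(t)dt et en appliquant v(0) = 5, nous trouvons v(t) = 20·t^4 - 4·t^3 - 12·t^2 - 10·t + 5. L'intégrale de la vitesse est la position. En utilisant x(0) = 0, nous obtenons x(t) = 4·t^5 - t^4 - 4·t^3 - 5·t^2 + 5·t. En utilisant x(t) = 4·t^5 - t^4 - 4·t^3 - 5·t^2 + 5·t et en substituant t = 1, nous trouvons x = -1.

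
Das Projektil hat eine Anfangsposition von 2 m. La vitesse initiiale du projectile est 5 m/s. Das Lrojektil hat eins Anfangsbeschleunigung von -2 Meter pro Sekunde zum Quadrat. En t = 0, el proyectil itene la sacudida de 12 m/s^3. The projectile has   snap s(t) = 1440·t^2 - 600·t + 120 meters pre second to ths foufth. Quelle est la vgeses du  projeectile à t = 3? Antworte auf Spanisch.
Para resolver esto, necesitamos tomar 3 integrales de nuestra ecuación del snap s(t) = 1440·t^2 - 600·t + 120. La antiderivada del snap es la sacudida. Usando j(0) = 12, obtenemos j(t) = 480·t^3 - 300·t^2 + 120·t + 12. La integral de la sacudida es la aceleración. Usando a(0) = -2, obtenemos a(t) = 120·t^4 - 100·t^3 + 60·t^2 + 12·t - 2. Tomando ∫a(t)dt y aplicando v(0) = 5, encontramos v(t) = 24·t^5 - 25·t^4 + 20·t^3 + 6·t^2 - 2·t + 5. Tenemos la velocidad v(t) = 24·t^5 - 25·t^4 + 20·t^3 + 6·t^2 - 2·t + 5. Sustituyendo t = 3: v(3) = 4400.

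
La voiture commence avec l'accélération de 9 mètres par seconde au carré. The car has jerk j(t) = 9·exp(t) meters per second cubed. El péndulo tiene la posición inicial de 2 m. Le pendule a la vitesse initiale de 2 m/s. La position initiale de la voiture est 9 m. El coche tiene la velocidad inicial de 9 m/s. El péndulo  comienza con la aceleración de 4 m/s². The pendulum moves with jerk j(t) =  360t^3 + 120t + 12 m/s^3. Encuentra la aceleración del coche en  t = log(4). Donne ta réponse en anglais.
To find the answer, we compute 1 antiderivative of j(t) = 9·exp(t). Taking ∫j(t)dt and applying a(0) = 9, we find a(t) = 9·exp(t). Using a(t) = 9·exp(t) and substituting t = log(4), we find a = 36.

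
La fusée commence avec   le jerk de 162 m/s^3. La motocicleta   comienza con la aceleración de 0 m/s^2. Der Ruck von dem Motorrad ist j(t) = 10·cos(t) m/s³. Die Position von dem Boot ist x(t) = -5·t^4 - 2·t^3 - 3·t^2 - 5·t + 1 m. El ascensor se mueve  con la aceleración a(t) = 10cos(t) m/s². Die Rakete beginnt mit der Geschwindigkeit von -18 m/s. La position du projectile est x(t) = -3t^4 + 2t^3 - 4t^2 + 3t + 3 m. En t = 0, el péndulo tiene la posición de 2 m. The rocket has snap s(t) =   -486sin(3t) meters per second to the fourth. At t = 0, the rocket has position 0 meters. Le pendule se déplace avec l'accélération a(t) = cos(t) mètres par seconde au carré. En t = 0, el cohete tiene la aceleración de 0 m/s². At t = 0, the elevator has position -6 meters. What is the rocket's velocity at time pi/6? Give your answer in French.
Nous devons trouver la primitive de notre équation du snap s(t) = -486·sin(3·t) 3 fois. En intégrant le snap et en utilisant la condition initiale j(0) = 162, nous obtenons j(t) = 162·cos(3·t). La primitive du jerk, avec a(0) = 0, donne l'accélération: a(t) = 54·sin(3·t). La primitive de l'accélération, avec v(0) = -18, donne la vitesse: v(t) = -18·cos(3·t). De l'équation de la vitesse v(t) = -18·cos(3·t), nous substituons t = pi/6 pour obtenir v = 0.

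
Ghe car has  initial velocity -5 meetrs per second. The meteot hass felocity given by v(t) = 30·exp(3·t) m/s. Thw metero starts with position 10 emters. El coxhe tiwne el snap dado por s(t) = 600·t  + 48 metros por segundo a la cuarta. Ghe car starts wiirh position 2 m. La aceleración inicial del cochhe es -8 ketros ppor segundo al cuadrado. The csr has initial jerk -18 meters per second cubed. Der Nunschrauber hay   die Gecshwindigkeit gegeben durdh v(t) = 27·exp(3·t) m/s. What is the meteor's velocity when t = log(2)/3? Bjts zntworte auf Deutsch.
Wir haben die Geschwindigkeit v(t) = 30·exp(3·t). Durch Einsetzen von t = log(2)/3: v(log(2)/3) = 60.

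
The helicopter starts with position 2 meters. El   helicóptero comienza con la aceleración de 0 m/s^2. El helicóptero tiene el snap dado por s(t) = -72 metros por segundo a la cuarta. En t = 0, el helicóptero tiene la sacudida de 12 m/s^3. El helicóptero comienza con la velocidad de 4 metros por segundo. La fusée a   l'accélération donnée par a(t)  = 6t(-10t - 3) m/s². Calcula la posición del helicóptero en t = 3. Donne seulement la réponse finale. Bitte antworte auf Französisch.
À t = 3, x = -175.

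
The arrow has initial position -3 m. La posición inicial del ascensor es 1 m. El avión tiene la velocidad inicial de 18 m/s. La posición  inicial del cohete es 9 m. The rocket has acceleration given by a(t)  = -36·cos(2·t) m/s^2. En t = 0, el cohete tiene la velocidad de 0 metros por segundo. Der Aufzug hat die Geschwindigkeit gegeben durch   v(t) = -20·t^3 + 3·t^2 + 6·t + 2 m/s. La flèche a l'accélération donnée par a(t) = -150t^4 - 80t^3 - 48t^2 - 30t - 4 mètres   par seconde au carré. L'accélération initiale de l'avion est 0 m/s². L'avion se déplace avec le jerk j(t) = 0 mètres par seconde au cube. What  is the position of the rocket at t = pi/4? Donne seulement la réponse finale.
The answer is 0.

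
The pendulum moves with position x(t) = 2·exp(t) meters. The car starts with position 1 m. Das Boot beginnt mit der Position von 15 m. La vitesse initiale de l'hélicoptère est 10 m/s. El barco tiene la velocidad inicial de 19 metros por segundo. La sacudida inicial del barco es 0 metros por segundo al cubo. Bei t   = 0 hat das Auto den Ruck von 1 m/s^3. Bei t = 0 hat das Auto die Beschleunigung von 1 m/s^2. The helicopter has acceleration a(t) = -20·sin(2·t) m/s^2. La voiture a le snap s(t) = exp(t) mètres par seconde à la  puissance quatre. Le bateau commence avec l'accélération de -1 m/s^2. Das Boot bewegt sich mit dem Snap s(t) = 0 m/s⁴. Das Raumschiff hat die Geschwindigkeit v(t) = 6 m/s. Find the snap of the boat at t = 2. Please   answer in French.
Nous avons le snap s(t) = 0. En substituant t = 2: s(2) = 0.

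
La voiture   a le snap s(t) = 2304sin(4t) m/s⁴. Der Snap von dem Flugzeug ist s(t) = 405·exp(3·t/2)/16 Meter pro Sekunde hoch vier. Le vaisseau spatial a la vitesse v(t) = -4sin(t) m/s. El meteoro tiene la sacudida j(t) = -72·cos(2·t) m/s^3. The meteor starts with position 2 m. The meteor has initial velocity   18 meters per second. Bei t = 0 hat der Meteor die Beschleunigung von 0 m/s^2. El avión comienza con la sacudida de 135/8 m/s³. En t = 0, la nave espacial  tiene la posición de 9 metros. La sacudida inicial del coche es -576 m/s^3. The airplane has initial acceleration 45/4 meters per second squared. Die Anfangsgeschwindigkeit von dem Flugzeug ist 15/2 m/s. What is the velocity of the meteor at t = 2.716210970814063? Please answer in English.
We need to integrate our jerk equation j(t) = -72·cos(2·t) 2 times. The integral of jerk, with a(0) = 0, gives acceleration: a(t) = -36·sin(2·t). Integrating acceleration and using the initial condition v(0) = 18, we get v(t) = 18·cos(2·t). Using v(t) = 18·cos(2·t) and substituting t = 2.716210970814063, we find v = 11.8693701371688.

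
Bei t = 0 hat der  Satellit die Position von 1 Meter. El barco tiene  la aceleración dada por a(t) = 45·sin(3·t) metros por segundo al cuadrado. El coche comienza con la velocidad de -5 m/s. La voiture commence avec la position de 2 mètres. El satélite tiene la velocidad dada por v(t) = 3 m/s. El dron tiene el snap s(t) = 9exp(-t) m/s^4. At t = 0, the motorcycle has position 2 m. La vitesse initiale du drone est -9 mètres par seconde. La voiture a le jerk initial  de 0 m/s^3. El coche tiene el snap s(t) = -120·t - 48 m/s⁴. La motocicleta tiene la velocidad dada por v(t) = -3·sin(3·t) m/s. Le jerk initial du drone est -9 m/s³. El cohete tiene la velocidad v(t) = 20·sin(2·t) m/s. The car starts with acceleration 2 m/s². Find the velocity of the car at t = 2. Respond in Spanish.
Para resolver esto, necesitamos tomar 3 integrales de nuestra ecuación del snap s(t) = -120·t - 48. Tomando ∫s(t)dt y aplicando j(0) = 0, encontramos j(t) = 12·t·(-5·t - 4). Integrando la sacudida y usando la condición inicial a(0) = 2, obtenemos a(t) = -20·t^3 - 24·t^2 + 2. Integrando la aceleración y usando la condición inicial v(0) = -5, obtenemos v(t) = -5·t^4 - 8·t^3 + 2·t - 5. Usando v(t) = -5·t^4 - 8·t^3 + 2·t - 5 y sustituyendo t = 2, encontramos v = -145.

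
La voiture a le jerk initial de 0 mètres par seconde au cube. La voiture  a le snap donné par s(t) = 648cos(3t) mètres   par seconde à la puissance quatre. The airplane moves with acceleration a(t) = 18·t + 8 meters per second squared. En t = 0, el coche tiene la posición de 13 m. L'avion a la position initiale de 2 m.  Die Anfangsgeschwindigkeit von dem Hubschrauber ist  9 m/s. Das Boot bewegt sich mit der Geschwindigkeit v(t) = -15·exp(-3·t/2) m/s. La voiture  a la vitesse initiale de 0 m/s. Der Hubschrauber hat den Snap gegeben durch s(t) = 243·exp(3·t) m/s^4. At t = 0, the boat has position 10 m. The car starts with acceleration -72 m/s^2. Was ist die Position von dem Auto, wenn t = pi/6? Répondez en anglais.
We need to integrate our snap equation s(t) = 648·cos(3·t) 4 times. The antiderivative of snap, with j(0) = 0, gives jerk: j(t) = 216·sin(3·t). Integrating jerk and using the initial condition a(0) = -72, we get a(t) = -72·cos(3·t). The antiderivative of acceleration, with v(0) = 0, gives velocity: v(t) = -24·sin(3·t). The antiderivative of velocity is position. Using x(0) = 13, we get x(t) = 8·cos(3·t) + 5. Using x(t) = 8·cos(3·t) + 5 and substituting t = pi/6, we find x = 5.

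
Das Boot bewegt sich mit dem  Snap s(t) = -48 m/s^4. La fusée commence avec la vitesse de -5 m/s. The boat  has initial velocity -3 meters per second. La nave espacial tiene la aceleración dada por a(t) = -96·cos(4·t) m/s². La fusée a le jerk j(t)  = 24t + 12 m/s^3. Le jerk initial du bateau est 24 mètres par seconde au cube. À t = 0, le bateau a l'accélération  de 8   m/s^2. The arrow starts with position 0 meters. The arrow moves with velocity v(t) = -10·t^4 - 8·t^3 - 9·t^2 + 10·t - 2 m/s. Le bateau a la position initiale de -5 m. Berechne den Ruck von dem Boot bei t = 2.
Um dies zu lösen, müssen wir 1 Stammfunktion unserer Gleichung für den Snap s(t) = -48 finden. Das Integral von dem Snap, mit j(0) = 24, ergibt den Ruck: j(t) = 24 - 48·t. Aus der Gleichung für den Ruck j(t) = 24 - 48·t, setzen wir t = 2 ein und erhalten j = -72.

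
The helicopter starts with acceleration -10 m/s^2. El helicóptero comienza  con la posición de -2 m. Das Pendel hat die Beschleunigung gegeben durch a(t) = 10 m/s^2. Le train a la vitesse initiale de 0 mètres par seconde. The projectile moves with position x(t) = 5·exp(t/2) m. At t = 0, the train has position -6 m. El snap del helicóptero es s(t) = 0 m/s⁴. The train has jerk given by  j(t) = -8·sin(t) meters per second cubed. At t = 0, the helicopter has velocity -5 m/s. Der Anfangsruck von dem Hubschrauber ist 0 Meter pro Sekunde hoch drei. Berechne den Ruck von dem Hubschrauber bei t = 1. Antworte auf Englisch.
To find the answer, we compute 1 integral of s(t) = 0. Integrating snap and using the initial condition j(0) = 0, we get j(t) = 0. We have jerk j(t) = 0. Substituting t = 1: j(1) = 0.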